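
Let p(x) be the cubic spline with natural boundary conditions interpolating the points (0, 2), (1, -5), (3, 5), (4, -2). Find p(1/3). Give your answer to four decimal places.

With σ_i denoting the second derivative at x_i, h_i = 1, 2, 1, and Δ_i = (y_(i+1) − y_i)/h_i = -7, 5, -7:
  1·σ_0 + 6·σ_1 + 2·σ_2 = 6(Δ_1 - Δ_0) = 72
  2·σ_1 + 6·σ_2 + 1·σ_3 = 6(Δ_2 - Δ_1) = -72
Natural end conditions: σ_0 = σ_3 = 0.
Solving: σ_0 = 0, σ_1 = 18, σ_2 = -18, σ_3 = 0.
On [0, 1], p(x) = 2 - 10·x + 0·x² + 3·x³.
With x = 1/3: p(1/3) = -11/9.

-1.2222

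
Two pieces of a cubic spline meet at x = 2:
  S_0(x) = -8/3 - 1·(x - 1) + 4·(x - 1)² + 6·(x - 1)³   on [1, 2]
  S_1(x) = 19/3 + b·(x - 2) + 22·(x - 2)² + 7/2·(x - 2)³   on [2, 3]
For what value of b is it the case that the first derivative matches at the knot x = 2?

S_0'(x) = -1 + 8·(x - 1) + 18·(x - 1)², so S_0'(2) = 25. On the right, S_1'(2) = b, so b = 25.

25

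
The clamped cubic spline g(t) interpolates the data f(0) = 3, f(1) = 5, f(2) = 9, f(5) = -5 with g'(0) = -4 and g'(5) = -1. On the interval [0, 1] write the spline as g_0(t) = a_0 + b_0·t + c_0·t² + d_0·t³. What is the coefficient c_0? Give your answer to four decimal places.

8.7241

Write σ_i for g''(x_i). With h_i = 1, 1, 3 and divided differences Δ_i = 2, 4, -14/3, the continuity of g' gives the tridiagonal system
  1·σ_0 + 4·σ_1 + 1·σ_2 = 6(Δ_1 - Δ_0) = 12
  1·σ_1 + 8·σ_2 + 3·σ_3 = 6(Δ_2 - Δ_1) = -52
Clamped end conditions give two more equations: 2h_0·σ_0 + h_0·σ_1 = 6(Δ_0 - g'(0)) = 36 and h_2·σ_2 + 2h_2·σ_3 = 6(g'(5) - Δ_2) = 22.
Solving the tridiagonal system: σ_0 = 506/29, σ_1 = 32/29, σ_2 = -286/29, σ_3 = 748/87.
On [0, 1], with g_0(t) = a_0 + b_0·t + c_0·t² + d_0·t³: c_0 = σ_0/2 = 253/29, d_0 = (σ_1 - σ_0)/(6h_0) = -79/29, b_0 = Δ_0 - h_0(2σ_0 + σ_1)/6 = -4.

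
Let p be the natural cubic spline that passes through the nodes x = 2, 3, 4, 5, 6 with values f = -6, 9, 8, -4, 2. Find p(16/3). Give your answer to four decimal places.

-3.9709

With M_i denoting the second derivative at x_i, h_i = 1, 1, 1, 1, and Δ_i = (y_(i+1) − y_i)/h_i = 15, -1, -12, 6:
  1·M_0 + 4·M_1 + 1·M_2 = 6(Δ_1 - Δ_0) = -96
  1·M_1 + 4·M_2 + 1·M_3 = 6(Δ_2 - Δ_1) = -66
  1·M_2 + 4·M_3 + 1·M_4 = 6(Δ_3 - Δ_2) = 108
Natural end conditions: M_0 = M_4 = 0.
Solving: M_0 = 0, M_1 = -267/14, M_2 = -138/7, M_3 = 447/14, M_4 = 0.
On [5, 6], p(x) = -4 - 65/14·(x - 5) + 447/28·(x - 5)² - 149/28·(x - 5)³.
With (x - 5) = 1/3: p(16/3) = -1501/378.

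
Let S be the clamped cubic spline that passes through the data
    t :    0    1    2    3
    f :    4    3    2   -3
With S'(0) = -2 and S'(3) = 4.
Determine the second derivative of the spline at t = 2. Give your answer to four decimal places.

-15.6000

Write M_i for S''(x_i). With h_i = 1, 1, 1 and divided differences Δ_i = -1, -1, -5, the continuity of S' gives the tridiagonal system
  1·M_0 + 4·M_1 + 1·M_2 = 6(Δ_1 - Δ_0) = 0
  1·M_1 + 4·M_2 + 1·M_3 = 6(Δ_2 - Δ_1) = -24
Clamped end conditions give two more equations: 2h_0·M_0 + h_0·M_1 = 6(Δ_0 - S'(0)) = 6 and h_2·M_2 + 2h_2·M_3 = 6(S'(3) - Δ_2) = 54.
Solving: M_0 = 6/5, M_1 = 18/5, M_2 = -78/5, M_3 = 174/5.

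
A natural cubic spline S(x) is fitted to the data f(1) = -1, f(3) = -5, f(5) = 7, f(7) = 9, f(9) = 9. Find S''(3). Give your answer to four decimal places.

Put σ_i = S'' at the i-th knot. Here h = (2, 2, 2, 2) and Δ = (-2, 6, 1, 0), so the interior equations h_(i-1)·σ_(i-1) + 2(h_(i-1)+h_i)·σ_i + h_i·σ_(i+1) = 6(Δ_i − Δ_(i-1)) read
  2·σ_0 + 8·σ_1 + 2·σ_2 = 6(Δ_1 - Δ_0) = 48
  2·σ_1 + 8·σ_2 + 2·σ_3 = 6(Δ_2 - Δ_1) = -30
  2·σ_2 + 8·σ_3 + 2·σ_4 = 6(Δ_3 - Δ_2) = -6
Natural end conditions: σ_0 = σ_4 = 0.
Solving the tridiagonal system: σ_0 = 0, σ_1 = 417/56, σ_2 = -81/14, σ_3 = 39/56, σ_4 = 0.

7.4464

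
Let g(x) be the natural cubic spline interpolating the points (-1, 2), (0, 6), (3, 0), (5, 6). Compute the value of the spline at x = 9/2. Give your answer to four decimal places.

With M_i denoting the second derivative at x_i, h_i = 1, 3, 2, and Δ_i = (y_(i+1) − y_i)/h_i = 4, -2, 3:
  1·M_0 + 8·M_1 + 3·M_2 = 6(Δ_1 - Δ_0) = -36
  3·M_1 + 10·M_2 + 2·M_3 = 6(Δ_2 - Δ_1) = 30
Natural end conditions: M_0 = M_3 = 0.
Solving: M_0 = 0, M_1 = -450/71, M_2 = 348/71, M_3 = 0.
On [3, 5], g(x) = 0 - 19/71·(x - 3) + 174/71·(x - 3)² - 29/71·(x - 3)³.
With (x - 3) = 3/2: g(9/2) = 2121/568.

3.7342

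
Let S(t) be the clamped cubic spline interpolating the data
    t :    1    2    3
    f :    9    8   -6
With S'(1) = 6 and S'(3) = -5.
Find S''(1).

Write M_i for S''(x_i). With h_i = 1, 1 and divided differences Δ_i = -1, -14, the continuity of S' gives the tridiagonal system
  1·M_0 + 4·M_1 + 1·M_2 = 6(Δ_1 - Δ_0) = -78
Clamped end conditions give two more equations: 2h_0·M_0 + h_0·M_1 = 6(Δ_0 - S'(1)) = -42 and h_1·M_1 + 2h_1·M_2 = 6(S'(3) - Δ_1) = 54.
Hence M_0 = -7, M_1 = -28, M_2 = 41.

-7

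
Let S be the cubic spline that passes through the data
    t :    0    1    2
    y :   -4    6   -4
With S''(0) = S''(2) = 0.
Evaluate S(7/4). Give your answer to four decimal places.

Let M_i = S''(x_i). Step sizes h_i = 1, 1; slopes of the chords Δ_i = (y_(i+1) - y_i)/h_i = 10, -10.
  1·M_0 + 4·M_1 + 1·M_2 = 6(Δ_1 - Δ_0) = -120
Natural end conditions: M_0 = M_2 = 0.
Hence M_0 = 0, M_1 = -30, M_2 = 0.
On [1, 2], S(t) = 6 + 0·(t - 1) - 15·(t - 1)² + 5·(t - 1)³.
With (t - 1) = 3/4: S(7/4) = -21/64.

-0.3281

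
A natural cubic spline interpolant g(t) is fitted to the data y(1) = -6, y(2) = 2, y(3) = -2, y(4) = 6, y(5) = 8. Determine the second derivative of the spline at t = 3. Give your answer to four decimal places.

28.2857

With m_i denoting the second derivative at x_i, h_i = 1, 1, 1, 1, and Δ_i = (y_(i+1) − y_i)/h_i = 8, -4, 8, 2:
  1·m_0 + 4·m_1 + 1·m_2 = 6(Δ_1 - Δ_0) = -72
  1·m_1 + 4·m_2 + 1·m_3 = 6(Δ_2 - Δ_1) = 72
  1·m_2 + 4·m_3 + 1·m_4 = 6(Δ_3 - Δ_2) = -36
Natural end conditions: m_0 = m_4 = 0.
Forward elimination and back-substitution give m_0 = 0, m_1 = -351/14, m_2 = 198/7, m_3 = -225/14, m_4 = 0.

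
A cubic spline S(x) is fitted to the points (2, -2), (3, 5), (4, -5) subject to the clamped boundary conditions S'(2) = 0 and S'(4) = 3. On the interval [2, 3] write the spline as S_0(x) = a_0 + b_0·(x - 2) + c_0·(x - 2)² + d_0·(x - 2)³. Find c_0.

24

Let M_i = S''(x_i). Step sizes h_i = 1, 1; slopes of the chords Δ_i = (y_(i+1) - y_i)/h_i = 7, -10.
  1·M_0 + 4·M_1 + 1·M_2 = 6(Δ_1 - Δ_0) = -102
Clamped end conditions give two more equations: 2h_0·M_0 + h_0·M_1 = 6(Δ_0 - S'(2)) = 42 and h_1·M_1 + 2h_1·M_2 = 6(S'(4) - Δ_1) = 78.
Solving the tridiagonal system: M_0 = 48, M_1 = -54, M_2 = 66.
On [2, 3], with S_0(x) = a_0 + b_0·(x - 2) + c_0·(x - 2)² + d_0·(x - 2)³: c_0 = M_0/2 = 24, d_0 = (M_1 - M_0)/(6h_0) = -17, b_0 = Δ_0 - h_0(2M_0 + M_1)/6 = 0.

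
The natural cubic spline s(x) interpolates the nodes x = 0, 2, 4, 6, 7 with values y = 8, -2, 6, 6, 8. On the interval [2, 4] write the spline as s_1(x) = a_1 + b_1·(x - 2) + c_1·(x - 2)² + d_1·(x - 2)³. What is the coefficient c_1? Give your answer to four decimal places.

Write M_i for s''(x_i). With h_i = 2, 2, 2, 1 and divided differences Δ_i = -5, 4, 0, 2, the continuity of s' gives the tridiagonal system
  2·M_0 + 8·M_1 + 2·M_2 = 6(Δ_1 - Δ_0) = 54
  2·M_1 + 8·M_2 + 2·M_3 = 6(Δ_2 - Δ_1) = -24
  2·M_2 + 6·M_3 + 1·M_4 = 6(Δ_3 - Δ_2) = 12
Natural end conditions: M_0 = M_4 = 0.
Hence M_0 = 0, M_1 = 339/41, M_2 = -249/41, M_3 = 165/41, M_4 = 0.
On [2, 4], with s_1(x) = a_1 + b_1·(x - 2) + c_1·(x - 2)² + d_1·(x - 2)³: c_1 = M_1/2 = 339/82, d_1 = (M_2 - M_1)/(6h_1) = -49/41, b_1 = Δ_1 - h_1(2M_1 + M_2)/6 = 21/41.

4.1341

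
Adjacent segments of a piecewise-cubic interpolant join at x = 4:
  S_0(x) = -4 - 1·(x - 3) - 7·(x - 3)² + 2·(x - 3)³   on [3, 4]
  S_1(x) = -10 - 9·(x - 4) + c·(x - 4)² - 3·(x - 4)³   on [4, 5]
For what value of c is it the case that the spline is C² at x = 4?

S_0''(x) = -14 + 12·(x - 3), so S_0''(4) = -2. On the right, S_1''(4) = 2c, so c = -1.

-1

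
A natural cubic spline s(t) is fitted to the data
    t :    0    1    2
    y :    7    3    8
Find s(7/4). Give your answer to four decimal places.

6.2227

Put M_i = s'' at the i-th knot. Here h = (1, 1) and Δ = (-4, 5), so the interior equations h_(i-1)·M_(i-1) + 2(h_(i-1)+h_i)·M_i + h_i·M_(i+1) = 6(Δ_i − Δ_(i-1)) read
  1·M_0 + 4·M_1 + 1·M_2 = 6(Δ_1 - Δ_0) = 54
Natural end conditions: M_0 = M_2 = 0.
Hence M_0 = 0, M_1 = 27/2, M_2 = 0.
On [1, 2], s(t) = 3 + 1/2·(t - 1) + 27/4·(t - 1)² - 9/4·(t - 1)³.
With (t - 1) = 3/4: s(7/4) = 1593/256.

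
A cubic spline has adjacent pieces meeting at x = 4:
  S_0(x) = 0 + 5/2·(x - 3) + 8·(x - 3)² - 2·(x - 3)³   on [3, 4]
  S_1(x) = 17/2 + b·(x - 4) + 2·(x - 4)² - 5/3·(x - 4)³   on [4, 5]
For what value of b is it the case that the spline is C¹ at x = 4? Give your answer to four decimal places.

12.5000

S_0'(x) = 5/2 + 16·(x - 3) - 6·(x - 3)², so S_0'(4) = 25/2. On the right, S_1'(4) = b, so b = 25/2.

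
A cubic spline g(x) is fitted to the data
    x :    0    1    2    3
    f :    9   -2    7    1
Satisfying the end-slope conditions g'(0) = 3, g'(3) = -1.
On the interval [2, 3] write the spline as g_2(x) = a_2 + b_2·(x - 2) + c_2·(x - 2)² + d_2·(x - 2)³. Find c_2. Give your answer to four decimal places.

-23.5333

Write M_i for g''(x_i). With h_i = 1, 1, 1 and divided differences Δ_i = -11, 9, -6, the continuity of g' gives the tridiagonal system
  1·M_0 + 4·M_1 + 1·M_2 = 6(Δ_1 - Δ_0) = 120
  1·M_1 + 4·M_2 + 1·M_3 = 6(Δ_2 - Δ_1) = -90
Clamped end conditions give two more equations: 2h_0·M_0 + h_0·M_1 = 6(Δ_0 - g'(0)) = -84 and h_2·M_2 + 2h_2·M_3 = 6(g'(3) - Δ_2) = 30.
Hence M_0 = -1078/15, M_1 = 896/15, M_2 = -706/15, M_3 = 578/15.
On [2, 3], with g_2(x) = a_2 + b_2·(x - 2) + c_2·(x - 2)² + d_2·(x - 2)³: c_2 = M_2/2 = -353/15, d_2 = (M_3 - M_2)/(6h_2) = 214/15, b_2 = Δ_2 - h_2(2M_2 + M_3)/6 = 49/15.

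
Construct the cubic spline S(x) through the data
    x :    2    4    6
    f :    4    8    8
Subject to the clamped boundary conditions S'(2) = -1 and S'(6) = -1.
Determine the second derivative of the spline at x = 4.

Put σ_i = S'' at the i-th knot. Here h = (2, 2) and Δ = (2, 0), so the interior equations h_(i-1)·σ_(i-1) + 2(h_(i-1)+h_i)·σ_i + h_i·σ_(i+1) = 6(Δ_i − Δ_(i-1)) read
  2·σ_0 + 8·σ_1 + 2·σ_2 = 6(Δ_1 - Δ_0) = -12
Clamped end conditions give two more equations: 2h_0·σ_0 + h_0·σ_1 = 6(Δ_0 - S'(2)) = 18 and h_1·σ_1 + 2h_1·σ_2 = 6(S'(6) - Δ_1) = -6.
Solving: σ_0 = 6, σ_1 = -3, σ_2 = 0.

-3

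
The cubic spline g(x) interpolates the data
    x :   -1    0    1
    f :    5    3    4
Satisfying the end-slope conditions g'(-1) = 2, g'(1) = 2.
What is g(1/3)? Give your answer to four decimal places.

Put m_i = g'' at the i-th knot. Here h = (1, 1) and Δ = (-2, 1), so the interior equations h_(i-1)·m_(i-1) + 2(h_(i-1)+h_i)·m_i + h_i·m_(i+1) = 6(Δ_i − Δ_(i-1)) read
  1·m_0 + 4·m_1 + 1·m_2 = 6(Δ_1 - Δ_0) = 18
Clamped end conditions give two more equations: 2h_0·m_0 + h_0·m_1 = 6(Δ_0 - g'(-1)) = -24 and h_1·m_1 + 2h_1·m_2 = 6(g'(1) - Δ_1) = 6.
Forward elimination and back-substitution give m_0 = -33/2, m_1 = 9, m_2 = -3/2.
On [0, 1], g(x) = 3 - 7/4·x + 9/2·x² - 7/4·x³.
With x = 1/3: g(1/3) = 77/27.

2.8519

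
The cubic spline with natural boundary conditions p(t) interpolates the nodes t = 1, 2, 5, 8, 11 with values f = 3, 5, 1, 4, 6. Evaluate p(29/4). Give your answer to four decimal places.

2.8355

With m_i denoting the second derivative at x_i, h_i = 1, 3, 3, 3, and Δ_i = (y_(i+1) − y_i)/h_i = 2, -4/3, 1, 2/3:
  1·m_0 + 8·m_1 + 3·m_2 = 6(Δ_1 - Δ_0) = -20
  3·m_1 + 12·m_2 + 3·m_3 = 6(Δ_2 - Δ_1) = 14
  3·m_2 + 12·m_3 + 3·m_4 = 6(Δ_3 - Δ_2) = -2
Natural end conditions: m_0 = m_4 = 0.
Hence m_0 = 0, m_1 = -179/54, m_2 = 176/81, m_3 = -115/162, m_4 = 0.
On [5, 8], p(t) = 1 - 265/324·(t - 5) + 88/81·(t - 5)² - 467/2916·(t - 5)³.
With (t - 5) = 9/4: p(29/4) = 6533/2304.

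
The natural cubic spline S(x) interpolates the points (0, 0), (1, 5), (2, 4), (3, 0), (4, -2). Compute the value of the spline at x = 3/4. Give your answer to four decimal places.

4.1953

Write σ_i for S''(x_i). With h_i = 1, 1, 1, 1 and divided differences Δ_i = 5, -1, -4, -2, the continuity of S' gives the tridiagonal system
  1·σ_0 + 4·σ_1 + 1·σ_2 = 6(Δ_1 - Δ_0) = -36
  1·σ_1 + 4·σ_2 + 1·σ_3 = 6(Δ_2 - Δ_1) = -18
  1·σ_2 + 4·σ_3 + 1·σ_4 = 6(Δ_3 - Δ_2) = 12
Natural end conditions: σ_0 = σ_4 = 0.
Hence σ_0 = 0, σ_1 = -57/7, σ_2 = -24/7, σ_3 = 27/7, σ_4 = 0.
On [0, 1], S(x) = 0 + 89/14·x + 0·x² - 19/14·x³.
With x = 3/4: S(3/4) = 537/128.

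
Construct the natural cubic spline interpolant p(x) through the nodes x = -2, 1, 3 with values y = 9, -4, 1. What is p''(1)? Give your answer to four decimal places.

Let σ_i = p''(x_i). Step sizes h_i = 3, 2; slopes of the chords Δ_i = (y_(i+1) - y_i)/h_i = -13/3, 5/2.
  3·σ_0 + 10·σ_1 + 2·σ_2 = 6(Δ_1 - Δ_0) = 41
Natural end conditions: σ_0 = σ_2 = 0.
Solving: σ_0 = 0, σ_1 = 41/10, σ_2 = 0.

4.1000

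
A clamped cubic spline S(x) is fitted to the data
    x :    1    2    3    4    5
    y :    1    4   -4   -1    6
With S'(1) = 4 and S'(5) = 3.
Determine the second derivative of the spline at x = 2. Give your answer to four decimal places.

-24.1429

Let M_i = S''(x_i). Step sizes h_i = 1, 1, 1, 1; slopes of the chords Δ_i = (y_(i+1) - y_i)/h_i = 3, -8, 3, 7.
  1·M_0 + 4·M_1 + 1·M_2 = 6(Δ_1 - Δ_0) = -66
  1·M_1 + 4·M_2 + 1·M_3 = 6(Δ_2 - Δ_1) = 66
  1·M_2 + 4·M_3 + 1·M_4 = 6(Δ_3 - Δ_2) = 24
Clamped end conditions give two more equations: 2h_0·M_0 + h_0·M_1 = 6(Δ_0 - S'(1)) = -6 and h_3·M_3 + 2h_3·M_4 = 6(S'(5) - Δ_3) = -24.
Forward elimination and back-substitution give M_0 = 127/14, M_1 = -169/7, M_2 = 43/2, M_3 = 29/7, M_4 = -197/14.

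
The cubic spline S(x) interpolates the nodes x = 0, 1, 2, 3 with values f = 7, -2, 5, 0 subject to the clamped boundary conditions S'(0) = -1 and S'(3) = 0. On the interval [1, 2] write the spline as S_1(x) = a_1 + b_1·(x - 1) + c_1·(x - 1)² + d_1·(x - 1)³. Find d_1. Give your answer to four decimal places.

-13.8000

Let M_i = S''(x_i). Step sizes h_i = 1, 1, 1; slopes of the chords Δ_i = (y_(i+1) - y_i)/h_i = -9, 7, -5.
  1·M_0 + 4·M_1 + 1·M_2 = 6(Δ_1 - Δ_0) = 96
  1·M_1 + 4·M_2 + 1·M_3 = 6(Δ_2 - Δ_1) = -72
Clamped end conditions give two more equations: 2h_0·M_0 + h_0·M_1 = 6(Δ_0 - S'(0)) = -48 and h_2·M_2 + 2h_2·M_3 = 6(S'(3) - Δ_2) = 30.
Hence M_0 = -698/15, M_1 = 676/15, M_2 = -566/15, M_3 = 508/15.
On [1, 2], with S_1(x) = a_1 + b_1·(x - 1) + c_1·(x - 1)² + d_1·(x - 1)³: c_1 = M_1/2 = 338/15, d_1 = (M_2 - M_1)/(6h_1) = -69/5, b_1 = Δ_1 - h_1(2M_1 + M_2)/6 = -26/15.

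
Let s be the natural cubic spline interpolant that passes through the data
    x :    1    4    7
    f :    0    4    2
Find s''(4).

-1

Let σ_i = s''(x_i). Step sizes h_i = 3, 3; slopes of the chords Δ_i = (y_(i+1) - y_i)/h_i = 4/3, -2/3.
  3·σ_0 + 12·σ_1 + 3·σ_2 = 6(Δ_1 - Δ_0) = -12
Natural end conditions: σ_0 = σ_2 = 0.
Solving the tridiagonal system: σ_0 = 0, σ_1 = -1, σ_2 = 0.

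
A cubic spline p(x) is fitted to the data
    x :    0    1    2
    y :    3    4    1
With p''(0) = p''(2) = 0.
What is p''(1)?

Write M_i for p''(x_i). With h_i = 1, 1 and divided differences Δ_i = 1, -3, the continuity of p' gives the tridiagonal system
  1·M_0 + 4·M_1 + 1·M_2 = 6(Δ_1 - Δ_0) = -24
Natural end conditions: M_0 = M_2 = 0.
Solving: M_0 = 0, M_1 = -6, M_2 = 0.

-6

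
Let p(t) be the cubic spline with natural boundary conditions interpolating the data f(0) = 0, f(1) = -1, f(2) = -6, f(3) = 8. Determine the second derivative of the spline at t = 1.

Let M_i = p''(x_i). Step sizes h_i = 1, 1, 1; slopes of the chords Δ_i = (y_(i+1) - y_i)/h_i = -1, -5, 14.
  1·M_0 + 4·M_1 + 1·M_2 = 6(Δ_1 - Δ_0) = -24
  1·M_1 + 4·M_2 + 1·M_3 = 6(Δ_2 - Δ_1) = 114
Natural end conditions: M_0 = M_3 = 0.
Hence M_0 = 0, M_1 = -14, M_2 = 32, M_3 = 0.

-14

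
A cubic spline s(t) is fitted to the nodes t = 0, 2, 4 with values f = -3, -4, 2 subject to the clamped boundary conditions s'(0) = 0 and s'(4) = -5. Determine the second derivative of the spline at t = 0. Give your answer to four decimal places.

-4.6250

With m_i denoting the second derivative at x_i, h_i = 2, 2, and Δ_i = (y_(i+1) − y_i)/h_i = -1/2, 3:
  2·m_0 + 8·m_1 + 2·m_2 = 6(Δ_1 - Δ_0) = 21
Clamped end conditions give two more equations: 2h_0·m_0 + h_0·m_1 = 6(Δ_0 - s'(0)) = -3 and h_1·m_1 + 2h_1·m_2 = 6(s'(4) - Δ_1) = -48.
Hence m_0 = -37/8, m_1 = 31/4, m_2 = -127/8.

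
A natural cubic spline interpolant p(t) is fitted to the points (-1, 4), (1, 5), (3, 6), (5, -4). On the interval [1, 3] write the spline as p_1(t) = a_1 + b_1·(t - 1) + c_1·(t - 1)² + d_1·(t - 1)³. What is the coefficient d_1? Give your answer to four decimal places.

With M_i denoting the second derivative at x_i, h_i = 2, 2, 2, and Δ_i = (y_(i+1) − y_i)/h_i = 1/2, 1/2, -5:
  2·M_0 + 8·M_1 + 2·M_2 = 6(Δ_1 - Δ_0) = 0
  2·M_1 + 8·M_2 + 2·M_3 = 6(Δ_2 - Δ_1) = -33
Natural end conditions: M_0 = M_3 = 0.
Solving: M_0 = 0, M_1 = 11/10, M_2 = -22/5, M_3 = 0.
On [1, 3], with p_1(t) = a_1 + b_1·(t - 1) + c_1·(t - 1)² + d_1·(t - 1)³: c_1 = M_1/2 = 11/20, d_1 = (M_2 - M_1)/(6h_1) = -11/24, b_1 = Δ_1 - h_1(2M_1 + M_2)/6 = 37/30.

-0.4583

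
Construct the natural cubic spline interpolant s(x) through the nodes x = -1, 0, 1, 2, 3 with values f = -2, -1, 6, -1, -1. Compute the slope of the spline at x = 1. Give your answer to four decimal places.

With M_i denoting the second derivative at x_i, h_i = 1, 1, 1, 1, and Δ_i = (y_(i+1) − y_i)/h_i = 1, 7, -7, 0:
  1·M_0 + 4·M_1 + 1·M_2 = 6(Δ_1 - Δ_0) = 36
  1·M_1 + 4·M_2 + 1·M_3 = 6(Δ_2 - Δ_1) = -84
  1·M_2 + 4·M_3 + 1·M_4 = 6(Δ_3 - Δ_2) = 42
Natural end conditions: M_0 = M_4 = 0.
Forward elimination and back-substitution give M_0 = 0, M_1 = 459/28, M_2 = -207/7, M_3 = 501/28, M_4 = 0.
On [1, 2], s'(x) = b_2 + 2c_2·(x - 1) + 3d_2·(x - 1)² with b_2 = Δ_2 - h_2(2M_2 + M_3)/6 = -1/8, c_2 = M_2/2 = -207/14, d_2 = (M_3 - M_2)/(6h_2) = 443/56. So s'(1) = -1/8.

-0.1250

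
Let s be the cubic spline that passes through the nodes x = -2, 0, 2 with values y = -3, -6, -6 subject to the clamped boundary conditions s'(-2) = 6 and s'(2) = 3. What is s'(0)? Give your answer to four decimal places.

Let m_i = s''(x_i). Step sizes h_i = 2, 2; slopes of the chords Δ_i = (y_(i+1) - y_i)/h_i = -3/2, 0.
  2·m_0 + 8·m_1 + 2·m_2 = 6(Δ_1 - Δ_0) = 9
Clamped end conditions give two more equations: 2h_0·m_0 + h_0·m_1 = 6(Δ_0 - s'(-2)) = -45 and h_1·m_1 + 2h_1·m_2 = 6(s'(2) - Δ_1) = 18.
Forward elimination and back-substitution give m_0 = -105/8, m_1 = 15/4, m_2 = 21/8.
On [0, 2], s'(x) = b_1 + 2c_1·x + 3d_1·x² with b_1 = Δ_1 - h_1(2m_1 + m_2)/6 = -27/8, c_1 = m_1/2 = 15/8, d_1 = (m_2 - m_1)/(6h_1) = -3/32. So s'(0) = -27/8.

-3.3750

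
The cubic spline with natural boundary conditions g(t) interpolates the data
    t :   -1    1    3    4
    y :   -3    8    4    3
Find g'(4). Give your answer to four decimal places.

-0.4773

Let σ_i = g''(x_i). Step sizes h_i = 2, 2, 1; slopes of the chords Δ_i = (y_(i+1) - y_i)/h_i = 11/2, -2, -1.
  2·σ_0 + 8·σ_1 + 2·σ_2 = 6(Δ_1 - Δ_0) = -45
  2·σ_1 + 6·σ_2 + 1·σ_3 = 6(Δ_2 - Δ_1) = 6
Natural end conditions: σ_0 = σ_3 = 0.
Solving: σ_0 = 0, σ_1 = -141/22, σ_2 = 69/22, σ_3 = 0.
On [3, 4], g'(t) = b_2 + 2c_2·(t - 3) + 3d_2·(t - 3)² with b_2 = Δ_2 - h_2(2σ_2 + σ_3)/6 = -45/22, c_2 = σ_2/2 = 69/44, d_2 = (σ_3 - σ_2)/(6h_2) = -23/44. So g'(4) = -21/44.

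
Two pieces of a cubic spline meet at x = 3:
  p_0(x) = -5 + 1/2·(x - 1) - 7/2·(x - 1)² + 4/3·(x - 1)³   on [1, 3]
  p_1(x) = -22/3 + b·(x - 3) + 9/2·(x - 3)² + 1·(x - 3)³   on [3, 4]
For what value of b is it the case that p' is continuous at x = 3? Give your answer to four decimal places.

p_0'(x) = 1/2 - 7·(x - 1) + 4·(x - 1)², so p_0'(3) = 5/2. On the right, p_1'(3) = b, so b = 5/2.

2.5000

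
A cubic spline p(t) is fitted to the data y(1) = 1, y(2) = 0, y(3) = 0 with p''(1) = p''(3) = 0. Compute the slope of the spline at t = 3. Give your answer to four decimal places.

With m_i denoting the second derivative at x_i, h_i = 1, 1, and Δ_i = (y_(i+1) − y_i)/h_i = -1, 0:
  1·m_0 + 4·m_1 + 1·m_2 = 6(Δ_1 - Δ_0) = 6
Natural end conditions: m_0 = m_2 = 0.
Solving the tridiagonal system: m_0 = 0, m_1 = 3/2, m_2 = 0.
On [2, 3], p'(t) = b_1 + 2c_1·(t - 2) + 3d_1·(t - 2)² with b_1 = Δ_1 - h_1(2m_1 + m_2)/6 = -1/2, c_1 = m_1/2 = 3/4, d_1 = (m_2 - m_1)/(6h_1) = -1/4. So p'(3) = 1/4.

0.2500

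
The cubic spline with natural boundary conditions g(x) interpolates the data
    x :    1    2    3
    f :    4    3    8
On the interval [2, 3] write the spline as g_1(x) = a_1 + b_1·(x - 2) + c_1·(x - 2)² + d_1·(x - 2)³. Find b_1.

Write M_i for g''(x_i). With h_i = 1, 1 and divided differences Δ_i = -1, 5, the continuity of g' gives the tridiagonal system
  1·M_0 + 4·M_1 + 1·M_2 = 6(Δ_1 - Δ_0) = 36
Natural end conditions: M_0 = M_2 = 0.
Forward elimination and back-substitution give M_0 = 0, M_1 = 9, M_2 = 0.
On [2, 3], with g_1(x) = a_1 + b_1·(x - 2) + c_1·(x - 2)² + d_1·(x - 2)³: c_1 = M_1/2 = 9/2, d_1 = (M_2 - M_1)/(6h_1) = -3/2, b_1 = Δ_1 - h_1(2M_1 + M_2)/6 = 2.

2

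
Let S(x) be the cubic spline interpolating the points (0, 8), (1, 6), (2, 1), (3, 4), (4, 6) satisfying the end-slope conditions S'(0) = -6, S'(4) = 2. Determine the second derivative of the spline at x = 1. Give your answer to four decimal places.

-13.4286

Put M_i = S'' at the i-th knot. Here h = (1, 1, 1, 1) and Δ = (-2, -5, 3, 2), so the interior equations h_(i-1)·M_(i-1) + 2(h_(i-1)+h_i)·M_i + h_i·M_(i+1) = 6(Δ_i − Δ_(i-1)) read
  1·M_0 + 4·M_1 + 1·M_2 = 6(Δ_1 - Δ_0) = -18
  1·M_1 + 4·M_2 + 1·M_3 = 6(Δ_2 - Δ_1) = 48
  1·M_2 + 4·M_3 + 1·M_4 = 6(Δ_3 - Δ_2) = -6
Clamped end conditions give two more equations: 2h_0·M_0 + h_0·M_1 = 6(Δ_0 - S'(0)) = 24 and h_3·M_3 + 2h_3·M_4 = 6(S'(4) - Δ_3) = 0.
Solving: M_0 = 131/7, M_1 = -94/7, M_2 = 17, M_3 = -46/7, M_4 = 23/7.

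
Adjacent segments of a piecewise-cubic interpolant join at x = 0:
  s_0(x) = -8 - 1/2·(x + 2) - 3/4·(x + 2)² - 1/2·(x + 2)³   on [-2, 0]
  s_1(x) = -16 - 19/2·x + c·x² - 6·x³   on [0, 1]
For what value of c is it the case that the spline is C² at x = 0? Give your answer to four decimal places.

s_0''(x) = -3/2 - 3·(x + 2), so s_0''(0) = -15/2. On the right, s_1''(0) = 2c, so c = -15/4.

-3.7500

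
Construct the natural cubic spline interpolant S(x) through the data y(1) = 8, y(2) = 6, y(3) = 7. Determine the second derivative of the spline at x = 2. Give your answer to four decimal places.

Write σ_i for S''(x_i). With h_i = 1, 1 and divided differences Δ_i = -2, 1, the continuity of S' gives the tridiagonal system
  1·σ_0 + 4·σ_1 + 1·σ_2 = 6(Δ_1 - Δ_0) = 18
Natural end conditions: σ_0 = σ_2 = 0.
Solving: σ_0 = 0, σ_1 = 9/2, σ_2 = 0.

4.5000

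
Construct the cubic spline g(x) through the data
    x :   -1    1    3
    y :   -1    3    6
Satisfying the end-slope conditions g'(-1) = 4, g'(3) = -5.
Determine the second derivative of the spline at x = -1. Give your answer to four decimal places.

Write σ_i for g''(x_i). With h_i = 2, 2 and divided differences Δ_i = 2, 3/2, the continuity of g' gives the tridiagonal system
  2·σ_0 + 8·σ_1 + 2·σ_2 = 6(Δ_1 - Δ_0) = -3
Clamped end conditions give two more equations: 2h_0·σ_0 + h_0·σ_1 = 6(Δ_0 - g'(-1)) = -12 and h_1·σ_1 + 2h_1·σ_2 = 6(g'(3) - Δ_1) = -39.
Hence σ_0 = -39/8, σ_1 = 15/4, σ_2 = -93/8.

-4.8750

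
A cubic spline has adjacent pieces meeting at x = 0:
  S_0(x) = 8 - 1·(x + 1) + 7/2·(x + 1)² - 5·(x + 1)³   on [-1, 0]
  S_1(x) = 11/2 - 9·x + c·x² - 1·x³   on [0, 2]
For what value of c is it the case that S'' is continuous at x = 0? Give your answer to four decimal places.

-11.5000

S_0''(x) = 7 - 30·(x + 1), so S_0''(0) = -23. On the right, S_1''(0) = 2c, so c = -23/2.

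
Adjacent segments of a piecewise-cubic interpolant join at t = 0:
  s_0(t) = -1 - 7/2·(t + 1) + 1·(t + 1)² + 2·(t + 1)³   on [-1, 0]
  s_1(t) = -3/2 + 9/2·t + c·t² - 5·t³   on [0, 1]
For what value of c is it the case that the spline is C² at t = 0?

7

s_0''(t) = 2 + 12·(t + 1), so s_0''(0) = 14. On the right, s_1''(0) = 2c, so c = 7.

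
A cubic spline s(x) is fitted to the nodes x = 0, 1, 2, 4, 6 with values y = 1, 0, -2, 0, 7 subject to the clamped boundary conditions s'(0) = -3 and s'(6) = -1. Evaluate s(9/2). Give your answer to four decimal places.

2.3359

Let M_i = s''(x_i). Step sizes h_i = 1, 1, 2, 2; slopes of the chords Δ_i = (y_(i+1) - y_i)/h_i = -1, -2, 1, 7/2.
  1·M_0 + 4·M_1 + 1·M_2 = 6(Δ_1 - Δ_0) = -6
  1·M_1 + 6·M_2 + 2·M_3 = 6(Δ_2 - Δ_1) = 18
  2·M_2 + 8·M_3 + 2·M_4 = 6(Δ_3 - Δ_2) = 15
Clamped end conditions give two more equations: 2h_0·M_0 + h_0·M_1 = 6(Δ_0 - s'(0)) = 12 and h_3·M_3 + 2h_3·M_4 = 6(s'(6) - Δ_3) = -27.
Forward elimination and back-substitution give M_0 = 97/12, M_1 = -25/6, M_2 = 31/12, M_3 = 10/3, M_4 = -101/12.
On [4, 6], s(x) = 0 + 49/12·(x - 4) + 5/3·(x - 4)² - 47/48·(x - 4)³.
With (x - 4) = 1/2: s(9/2) = 299/128.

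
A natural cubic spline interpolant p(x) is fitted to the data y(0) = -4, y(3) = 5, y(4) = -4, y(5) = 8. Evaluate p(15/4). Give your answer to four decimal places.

Let m_i = p''(x_i). Step sizes h_i = 3, 1, 1; slopes of the chords Δ_i = (y_(i+1) - y_i)/h_i = 3, -9, 12.
  3·m_0 + 8·m_1 + 1·m_2 = 6(Δ_1 - Δ_0) = -72
  1·m_1 + 4·m_2 + 1·m_3 = 6(Δ_2 - Δ_1) = 126
Natural end conditions: m_0 = m_3 = 0.
Solving: m_0 = 0, m_1 = -414/31, m_2 = 1080/31, m_3 = 0.
On [3, 4], p(x) = 5 - 321/31·(x - 3) - 207/31·(x - 3)² + 249/31·(x - 3)³.
With (x - 3) = 3/4: p(15/4) = -6217/1984.

-3.1336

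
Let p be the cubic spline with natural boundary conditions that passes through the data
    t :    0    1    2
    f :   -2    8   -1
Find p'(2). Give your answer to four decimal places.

-13.7500

Put M_i = p'' at the i-th knot. Here h = (1, 1) and Δ = (10, -9), so the interior equations h_(i-1)·M_(i-1) + 2(h_(i-1)+h_i)·M_i + h_i·M_(i+1) = 6(Δ_i − Δ_(i-1)) read
  1·M_0 + 4·M_1 + 1·M_2 = 6(Δ_1 - Δ_0) = -114
Natural end conditions: M_0 = M_2 = 0.
Solving the tridiagonal system: M_0 = 0, M_1 = -57/2, M_2 = 0.
On [1, 2], p'(t) = b_1 + 2c_1·(t - 1) + 3d_1·(t - 1)² with b_1 = Δ_1 - h_1(2M_1 + M_2)/6 = 1/2, c_1 = M_1/2 = -57/4, d_1 = (M_2 - M_1)/(6h_1) = 19/4. So p'(2) = -55/4.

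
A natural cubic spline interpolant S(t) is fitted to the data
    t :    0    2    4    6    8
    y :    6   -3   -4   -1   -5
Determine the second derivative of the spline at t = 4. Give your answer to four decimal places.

1.6071

Let σ_i = S''(x_i). Step sizes h_i = 2, 2, 2, 2; slopes of the chords Δ_i = (y_(i+1) - y_i)/h_i = -9/2, -1/2, 3/2, -2.
  2·σ_0 + 8·σ_1 + 2·σ_2 = 6(Δ_1 - Δ_0) = 24
  2·σ_1 + 8·σ_2 + 2·σ_3 = 6(Δ_2 - Δ_1) = 12
  2·σ_2 + 8·σ_3 + 2·σ_4 = 6(Δ_3 - Δ_2) = -21
Natural end conditions: σ_0 = σ_4 = 0.
Forward elimination and back-substitution give σ_0 = 0, σ_1 = 291/112, σ_2 = 45/28, σ_3 = -339/112, σ_4 = 0.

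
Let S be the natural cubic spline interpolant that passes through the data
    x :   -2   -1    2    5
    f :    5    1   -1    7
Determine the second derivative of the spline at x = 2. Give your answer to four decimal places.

1.1494

Put σ_i = S'' at the i-th knot. Here h = (1, 3, 3) and Δ = (-4, -2/3, 8/3), so the interior equations h_(i-1)·σ_(i-1) + 2(h_(i-1)+h_i)·σ_i + h_i·σ_(i+1) = 6(Δ_i − Δ_(i-1)) read
  1·σ_0 + 8·σ_1 + 3·σ_2 = 6(Δ_1 - Δ_0) = 20
  3·σ_1 + 12·σ_2 + 3·σ_3 = 6(Δ_2 - Δ_1) = 20
Natural end conditions: σ_0 = σ_3 = 0.
Hence σ_0 = 0, σ_1 = 60/29, σ_2 = 100/87, σ_3 = 0.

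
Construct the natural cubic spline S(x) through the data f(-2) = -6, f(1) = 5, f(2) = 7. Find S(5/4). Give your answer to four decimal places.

5.5684

Let m_i = S''(x_i). Step sizes h_i = 3, 1; slopes of the chords Δ_i = (y_(i+1) - y_i)/h_i = 11/3, 2.
  3·m_0 + 8·m_1 + 1·m_2 = 6(Δ_1 - Δ_0) = -10
Natural end conditions: m_0 = m_2 = 0.
Forward elimination and back-substitution give m_0 = 0, m_1 = -5/4, m_2 = 0.
On [1, 2], S(x) = 5 + 29/12·(x - 1) - 5/8·(x - 1)² + 5/24·(x - 1)³.
With (x - 1) = 1/4: S(5/4) = 2851/512.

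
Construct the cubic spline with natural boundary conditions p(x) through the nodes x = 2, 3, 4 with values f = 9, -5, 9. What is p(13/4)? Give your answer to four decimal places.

-3.7969

Let m_i = p''(x_i). Step sizes h_i = 1, 1; slopes of the chords Δ_i = (y_(i+1) - y_i)/h_i = -14, 14.
  1·m_0 + 4·m_1 + 1·m_2 = 6(Δ_1 - Δ_0) = 168
Natural end conditions: m_0 = m_2 = 0.
Solving: m_0 = 0, m_1 = 42, m_2 = 0.
On [3, 4], p(x) = -5 + 0·(x - 3) + 21·(x - 3)² - 7·(x - 3)³.
With (x - 3) = 1/4: p(13/4) = -243/64.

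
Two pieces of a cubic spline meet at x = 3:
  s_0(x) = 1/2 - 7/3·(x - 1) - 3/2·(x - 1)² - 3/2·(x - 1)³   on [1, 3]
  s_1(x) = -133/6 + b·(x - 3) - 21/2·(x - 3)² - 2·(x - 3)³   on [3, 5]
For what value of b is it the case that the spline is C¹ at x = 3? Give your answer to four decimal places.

s_0'(x) = -7/3 - 3·(x - 1) - 9/2·(x - 1)², so s_0'(3) = -79/3. On the right, s_1'(3) = b, so b = -79/3.

-26.3333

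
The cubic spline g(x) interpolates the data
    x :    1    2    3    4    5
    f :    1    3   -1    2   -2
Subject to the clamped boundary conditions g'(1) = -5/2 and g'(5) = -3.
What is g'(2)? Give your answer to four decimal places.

With M_i denoting the second derivative at x_i, h_i = 1, 1, 1, 1, and Δ_i = (y_(i+1) − y_i)/h_i = 2, -4, 3, -4:
  1·M_0 + 4·M_1 + 1·M_2 = 6(Δ_1 - Δ_0) = -36
  1·M_1 + 4·M_2 + 1·M_3 = 6(Δ_2 - Δ_1) = 42
  1·M_2 + 4·M_3 + 1·M_4 = 6(Δ_3 - Δ_2) = -42
Clamped end conditions give two more equations: 2h_0·M_0 + h_0·M_1 = 6(Δ_0 - g'(1)) = 27 and h_3·M_3 + 2h_3·M_4 = 6(g'(5) - Δ_3) = 6.
Hence M_0 = 1313/56, M_1 = -557/28, M_2 = 161/8, M_3 = -521/28, M_4 = 689/56.
On [2, 3], g'(x) = b_1 + 2c_1·(x - 2) + 3d_1·(x - 2)² with b_1 = Δ_1 - h_1(2M_1 + M_2)/6 = -81/112, c_1 = M_1/2 = -557/56, d_1 = (M_2 - M_1)/(6h_1) = 747/112. So g'(2) = -81/112.

-0.7232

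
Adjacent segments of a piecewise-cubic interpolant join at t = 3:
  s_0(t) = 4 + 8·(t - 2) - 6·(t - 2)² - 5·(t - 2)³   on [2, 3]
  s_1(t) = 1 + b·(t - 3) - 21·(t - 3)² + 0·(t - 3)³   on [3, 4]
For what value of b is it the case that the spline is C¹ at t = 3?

s_0'(t) = 8 - 12·(t - 2) - 15·(t - 2)², so s_0'(3) = -19. On the right, s_1'(3) = b, so b = -19.

-19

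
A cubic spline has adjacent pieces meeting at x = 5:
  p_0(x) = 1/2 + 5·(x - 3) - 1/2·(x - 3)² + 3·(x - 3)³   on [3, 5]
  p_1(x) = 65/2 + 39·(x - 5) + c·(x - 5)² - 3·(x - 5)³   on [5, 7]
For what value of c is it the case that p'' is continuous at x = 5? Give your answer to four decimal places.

p_0''(x) = -1 + 18·(x - 3), so p_0''(5) = 35. On the right, p_1''(5) = 2c, so c = 35/2.

17.5000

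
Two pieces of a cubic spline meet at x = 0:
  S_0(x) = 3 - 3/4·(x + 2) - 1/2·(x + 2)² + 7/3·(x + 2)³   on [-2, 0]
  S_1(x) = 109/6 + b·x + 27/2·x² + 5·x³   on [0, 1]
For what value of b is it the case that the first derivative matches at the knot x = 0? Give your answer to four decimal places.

S_0'(x) = -3/4 - 1·(x + 2) + 7·(x + 2)², so S_0'(0) = 101/4. On the right, S_1'(0) = b, so b = 101/4.

25.2500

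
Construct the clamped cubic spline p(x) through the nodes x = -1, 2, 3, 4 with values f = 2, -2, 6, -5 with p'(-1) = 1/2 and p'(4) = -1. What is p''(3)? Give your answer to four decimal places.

Let σ_i = p''(x_i). Step sizes h_i = 3, 1, 1; slopes of the chords Δ_i = (y_(i+1) - y_i)/h_i = -4/3, 8, -11.
  3·σ_0 + 8·σ_1 + 1·σ_2 = 6(Δ_1 - Δ_0) = 56
  1·σ_1 + 4·σ_2 + 1·σ_3 = 6(Δ_2 - Δ_1) = -114
Clamped end conditions give two more equations: 2h_0·σ_0 + h_0·σ_1 = 6(Δ_0 - p'(-1)) = -11 and h_2·σ_2 + 2h_2·σ_3 = 6(p'(4) - Δ_2) = 60.
Solving the tridiagonal system: σ_0 = -878/87, σ_1 = 479/29, σ_2 = -1330/29, σ_3 = 1535/29.

-45.8621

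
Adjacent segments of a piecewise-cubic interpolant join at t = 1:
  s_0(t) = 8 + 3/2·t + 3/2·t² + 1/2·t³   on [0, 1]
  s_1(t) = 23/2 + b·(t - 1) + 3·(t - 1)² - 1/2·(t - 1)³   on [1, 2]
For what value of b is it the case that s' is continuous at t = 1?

s_0'(t) = 3/2 + 3·t + 3/2·t², so s_0'(1) = 6. On the right, s_1'(1) = b, so b = 6.

6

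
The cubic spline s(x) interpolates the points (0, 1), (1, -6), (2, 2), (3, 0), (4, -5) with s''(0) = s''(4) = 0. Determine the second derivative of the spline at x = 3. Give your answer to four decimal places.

1.0714

Put M_i = s'' at the i-th knot. Here h = (1, 1, 1, 1) and Δ = (-7, 8, -2, -5), so the interior equations h_(i-1)·M_(i-1) + 2(h_(i-1)+h_i)·M_i + h_i·M_(i+1) = 6(Δ_i − Δ_(i-1)) read
  1·M_0 + 4·M_1 + 1·M_2 = 6(Δ_1 - Δ_0) = 90
  1·M_1 + 4·M_2 + 1·M_3 = 6(Δ_2 - Δ_1) = -60
  1·M_2 + 4·M_3 + 1·M_4 = 6(Δ_3 - Δ_2) = -18
Natural end conditions: M_0 = M_4 = 0.
Hence M_0 = 0, M_1 = 393/14, M_2 = -156/7, M_3 = 15/14, M_4 = 0.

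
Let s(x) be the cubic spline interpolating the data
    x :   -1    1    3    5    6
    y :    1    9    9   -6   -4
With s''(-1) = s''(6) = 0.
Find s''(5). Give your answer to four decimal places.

12.3293

Write σ_i for s''(x_i). With h_i = 2, 2, 2, 1 and divided differences Δ_i = 4, 0, -15/2, 2, the continuity of s' gives the tridiagonal system
  2·σ_0 + 8·σ_1 + 2·σ_2 = 6(Δ_1 - Δ_0) = -24
  2·σ_1 + 8·σ_2 + 2·σ_3 = 6(Δ_2 - Δ_1) = -45
  2·σ_2 + 6·σ_3 + 1·σ_4 = 6(Δ_3 - Δ_2) = 57
Natural end conditions: σ_0 = σ_4 = 0.
Forward elimination and back-substitution give σ_0 = 0, σ_1 = -36/41, σ_2 = -348/41, σ_3 = 1011/82, σ_4 = 0.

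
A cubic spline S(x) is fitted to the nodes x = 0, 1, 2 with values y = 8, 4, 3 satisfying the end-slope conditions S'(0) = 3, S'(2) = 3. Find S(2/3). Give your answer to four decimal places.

Let M_i = S''(x_i). Step sizes h_i = 1, 1; slopes of the chords Δ_i = (y_(i+1) - y_i)/h_i = -4, -1.
  1·M_0 + 4·M_1 + 1·M_2 = 6(Δ_1 - Δ_0) = 18
Clamped end conditions give two more equations: 2h_0·M_0 + h_0·M_1 = 6(Δ_0 - S'(0)) = -42 and h_1·M_1 + 2h_1·M_2 = 6(S'(2) - Δ_1) = 24.
Forward elimination and back-substitution give M_0 = -51/2, M_1 = 9, M_2 = 15/2.
On [0, 1], S(x) = 8 + 3·x - 51/4·x² + 23/4·x³.
With x = 2/3: S(2/3) = 163/27.

6.0370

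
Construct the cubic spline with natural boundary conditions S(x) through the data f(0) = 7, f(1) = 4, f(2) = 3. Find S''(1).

Let m_i = S''(x_i). Step sizes h_i = 1, 1; slopes of the chords Δ_i = (y_(i+1) - y_i)/h_i = -3, -1.
  1·m_0 + 4·m_1 + 1·m_2 = 6(Δ_1 - Δ_0) = 12
Natural end conditions: m_0 = m_2 = 0.
Hence m_0 = 0, m_1 = 3, m_2 = 0.

3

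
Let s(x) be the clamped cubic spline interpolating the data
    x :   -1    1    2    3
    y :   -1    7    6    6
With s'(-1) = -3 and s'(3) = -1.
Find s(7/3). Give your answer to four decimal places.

5.9327

Put m_i = s'' at the i-th knot. Here h = (2, 1, 1) and Δ = (4, -1, 0), so the interior equations h_(i-1)·m_(i-1) + 2(h_(i-1)+h_i)·m_i + h_i·m_(i+1) = 6(Δ_i − Δ_(i-1)) read
  2·m_0 + 6·m_1 + 1·m_2 = 6(Δ_1 - Δ_0) = -30
  1·m_1 + 4·m_2 + 1·m_3 = 6(Δ_2 - Δ_1) = 6
Clamped end conditions give two more equations: 2h_0·m_0 + h_0·m_1 = 6(Δ_0 - s'(-1)) = 42 and h_2·m_2 + 2h_2·m_3 = 6(s'(3) - Δ_2) = -6.
Hence m_0 = 178/11, m_1 = -125/11, m_2 = 64/11, m_3 = -65/11.
On [2, 3], s(x) = 6 - 21/22·(x - 2) + 32/11·(x - 2)² - 43/22·(x - 2)³.
With (x - 2) = 1/3: s(7/3) = 1762/297.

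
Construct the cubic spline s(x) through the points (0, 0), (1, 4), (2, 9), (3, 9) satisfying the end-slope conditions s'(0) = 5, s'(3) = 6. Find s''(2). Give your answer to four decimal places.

With M_i denoting the second derivative at x_i, h_i = 1, 1, 1, and Δ_i = (y_(i+1) − y_i)/h_i = 4, 5, 0:
  1·M_0 + 4·M_1 + 1·M_2 = 6(Δ_1 - Δ_0) = 6
  1·M_1 + 4·M_2 + 1·M_3 = 6(Δ_2 - Δ_1) = -30
Clamped end conditions give two more equations: 2h_0·M_0 + h_0·M_1 = 6(Δ_0 - s'(0)) = -6 and h_2·M_2 + 2h_2·M_3 = 6(s'(3) - Δ_2) = 36.
Solving: M_0 = -98/15, M_1 = 106/15, M_2 = -236/15, M_3 = 388/15.

-15.7333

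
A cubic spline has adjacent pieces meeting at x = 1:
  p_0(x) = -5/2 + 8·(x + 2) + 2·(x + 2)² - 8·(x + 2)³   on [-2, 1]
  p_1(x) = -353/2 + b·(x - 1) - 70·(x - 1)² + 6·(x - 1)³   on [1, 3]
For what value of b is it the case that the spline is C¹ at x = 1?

p_0'(x) = 8 + 4·(x + 2) - 24·(x + 2)², so p_0'(1) = -196. On the right, p_1'(1) = b, so b = -196.

-196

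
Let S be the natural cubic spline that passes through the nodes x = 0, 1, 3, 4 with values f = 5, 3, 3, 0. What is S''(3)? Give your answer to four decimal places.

-4.1250

Put M_i = S'' at the i-th knot. Here h = (1, 2, 1) and Δ = (-2, 0, -3), so the interior equations h_(i-1)·M_(i-1) + 2(h_(i-1)+h_i)·M_i + h_i·M_(i+1) = 6(Δ_i − Δ_(i-1)) read
  1·M_0 + 6·M_1 + 2·M_2 = 6(Δ_1 - Δ_0) = 12
  2·M_1 + 6·M_2 + 1·M_3 = 6(Δ_2 - Δ_1) = -18
Natural end conditions: M_0 = M_3 = 0.
Hence M_0 = 0, M_1 = 27/8, M_2 = -33/8, M_3 = 0.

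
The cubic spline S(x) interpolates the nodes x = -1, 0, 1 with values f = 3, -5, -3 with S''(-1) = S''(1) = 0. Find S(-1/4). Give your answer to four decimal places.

With σ_i denoting the second derivative at x_i, h_i = 1, 1, and Δ_i = (y_(i+1) − y_i)/h_i = -8, 2:
  1·σ_0 + 4·σ_1 + 1·σ_2 = 6(Δ_1 - Δ_0) = 60
Natural end conditions: σ_0 = σ_2 = 0.
Solving: σ_0 = 0, σ_1 = 15, σ_2 = 0.
On [-1, 0], S(x) = 3 - 21/2·(x + 1) + 0·(x + 1)² + 5/2·(x + 1)³.
With (x + 1) = 3/4: S(-1/4) = -489/128.

-3.8203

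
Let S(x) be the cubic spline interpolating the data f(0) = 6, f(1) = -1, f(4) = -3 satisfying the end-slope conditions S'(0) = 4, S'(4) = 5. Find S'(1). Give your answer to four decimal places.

-10.2500

With m_i denoting the second derivative at x_i, h_i = 1, 3, and Δ_i = (y_(i+1) − y_i)/h_i = -7, -2/3:
  1·m_0 + 8·m_1 + 3·m_2 = 6(Δ_1 - Δ_0) = 38
Clamped end conditions give two more equations: 2h_0·m_0 + h_0·m_1 = 6(Δ_0 - S'(0)) = -66 and h_1·m_1 + 2h_1·m_2 = 6(S'(4) - Δ_1) = 34.
Solving the tridiagonal system: m_0 = -75/2, m_1 = 9, m_2 = 7/6.
On [1, 4], S'(x) = b_1 + 2c_1·(x - 1) + 3d_1·(x - 1)² with b_1 = Δ_1 - h_1(2m_1 + m_2)/6 = -41/4, c_1 = m_1/2 = 9/2, d_1 = (m_2 - m_1)/(6h_1) = -47/108. So S'(1) = -41/4.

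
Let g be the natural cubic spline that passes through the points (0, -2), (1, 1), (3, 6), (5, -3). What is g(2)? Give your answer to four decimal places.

4.5568

With m_i denoting the second derivative at x_i, h_i = 1, 2, 2, and Δ_i = (y_(i+1) − y_i)/h_i = 3, 5/2, -9/2:
  1·m_0 + 6·m_1 + 2·m_2 = 6(Δ_1 - Δ_0) = -3
  2·m_1 + 8·m_2 + 2·m_3 = 6(Δ_2 - Δ_1) = -42
Natural end conditions: m_0 = m_3 = 0.
Forward elimination and back-substitution give m_0 = 0, m_1 = 15/11, m_2 = -123/22, m_3 = 0.
On [1, 3], g(x) = 1 + 38/11·(x - 1) + 15/22·(x - 1)² - 51/88·(x - 1)³.
With (x - 1) = 1: g(2) = 401/88.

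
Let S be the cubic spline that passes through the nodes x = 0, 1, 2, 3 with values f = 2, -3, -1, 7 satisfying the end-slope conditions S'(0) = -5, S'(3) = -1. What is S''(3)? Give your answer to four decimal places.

-34.9333

Write M_i for S''(x_i). With h_i = 1, 1, 1 and divided differences Δ_i = -5, 2, 8, the continuity of S' gives the tridiagonal system
  1·M_0 + 4·M_1 + 1·M_2 = 6(Δ_1 - Δ_0) = 42
  1·M_1 + 4·M_2 + 1·M_3 = 6(Δ_2 - Δ_1) = 36
Clamped end conditions give two more equations: 2h_0·M_0 + h_0·M_1 = 6(Δ_0 - S'(0)) = 0 and h_2·M_2 + 2h_2·M_3 = 6(S'(3) - Δ_2) = -54.
Solving: M_0 = -56/15, M_1 = 112/15, M_2 = 238/15, M_3 = -524/15.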